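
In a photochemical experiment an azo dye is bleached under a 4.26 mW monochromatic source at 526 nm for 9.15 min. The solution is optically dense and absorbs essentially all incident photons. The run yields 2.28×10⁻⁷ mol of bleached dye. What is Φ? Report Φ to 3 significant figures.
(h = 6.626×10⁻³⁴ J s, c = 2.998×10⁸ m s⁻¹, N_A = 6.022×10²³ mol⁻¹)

Photon energy at 526 nm: hc/λ = (6.626×10⁻³⁴)(2.998×10⁸)/(526×10⁻⁹) = 3.777×10⁻¹⁹ J.
Energy delivered: (4.26 mW)(549 s) = 2.339 J.
Photons incident: 2.339 / 3.777×10⁻¹⁹ = 6.193×10¹⁸, i.e. 6.193×10¹⁸/6.022×10²³ = 1.028×10⁻⁵ mol.
Φ = 2.28×10⁻⁷ mol / 1.028×10⁻⁵ mol photons = 0.0222.

Φ = 0.0222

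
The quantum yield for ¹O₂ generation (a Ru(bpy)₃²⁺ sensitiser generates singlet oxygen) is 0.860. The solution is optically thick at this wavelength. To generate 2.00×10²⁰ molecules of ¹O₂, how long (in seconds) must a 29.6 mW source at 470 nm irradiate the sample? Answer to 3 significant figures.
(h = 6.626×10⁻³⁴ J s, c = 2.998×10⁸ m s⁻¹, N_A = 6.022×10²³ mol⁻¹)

t ≈ 3320 s

Product: 2.00×10²⁰ / 6.022×10²³ = 3.321×10⁻⁴ mol.
Photons that must be absorbed: 3.321×10⁻⁴ / 0.860 = 3.862×10⁻⁴ mol.
Photon energy: hc/λ = 4.227×10⁻¹⁹ J; per mole, 2.545×10⁵ J mol⁻¹.
Energy required: 3.862×10⁻⁴ × 2.545×10⁵ = 98.29 J.
Time: 98.29 J / 0.0296 W = 3320 s.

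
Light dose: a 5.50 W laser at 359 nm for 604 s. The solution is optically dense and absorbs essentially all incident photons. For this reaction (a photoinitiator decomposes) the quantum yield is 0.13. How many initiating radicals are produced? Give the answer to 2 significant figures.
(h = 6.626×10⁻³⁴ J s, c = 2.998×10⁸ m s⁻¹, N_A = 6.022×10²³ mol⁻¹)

Photon energy at 359 nm: hc/λ = (6.626×10⁻³⁴)(2.998×10⁸)/(359×10⁻⁹) = 5.533×10⁻¹⁹ J.
Energy delivered: (5.50 W)(604 s) = 3322 J.
Photons incident: 3322 / 5.533×10⁻¹⁹ = 6.004×10²¹, i.e. 6.004×10²¹/6.022×10²³ = 0.009970 mol.
Product: Φ × n_abs = 0.13 × 0.009970 = 0.001296 mol.
As a count: 0.001296 × 6.022×10²³ = 7.8×10²⁰.

7.8×10²⁰ initiating radicals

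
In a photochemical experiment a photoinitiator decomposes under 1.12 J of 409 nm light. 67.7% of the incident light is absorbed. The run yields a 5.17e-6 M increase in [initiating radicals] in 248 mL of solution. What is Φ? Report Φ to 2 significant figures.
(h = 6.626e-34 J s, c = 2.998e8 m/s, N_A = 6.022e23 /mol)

Product: (5.17e-6 M)(0.248 L) = 1.282e-6 mol.
Photon energy at 409 nm: hc/λ = (6.626e-34)(2.998e8)/(409e-9) = 4.857e-19 J.
Photons incident: 1.12 / 4.857e-19 = 2.306e18, i.e. 2.306e18/6.022e23 = 3.829e-6 mol.
Photons absorbed: 0.677 × 3.829e-6 = 2.592e-6 mol.
Φ = 1.282e-6 mol / 2.592e-6 mol photons = 0.49.

Φ = 0.49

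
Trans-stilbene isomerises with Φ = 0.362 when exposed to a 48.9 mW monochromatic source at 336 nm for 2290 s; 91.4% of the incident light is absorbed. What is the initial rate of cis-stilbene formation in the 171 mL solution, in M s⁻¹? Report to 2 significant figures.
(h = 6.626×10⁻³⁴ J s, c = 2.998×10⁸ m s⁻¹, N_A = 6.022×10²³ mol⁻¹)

Photon energy at 336 nm: hc/λ = (6.626×10⁻³⁴)(2.998×10⁸)/(336×10⁻⁹) = 5.912×10⁻¹⁹ J.
Energy delivered: (48.9 mW)(2290 s) = 112.0 J.
Photons incident: 112.0 / 5.912×10⁻¹⁹ = 1.894×10²⁰, i.e. 1.894×10²⁰/6.022×10²³ = 3.145×10⁻⁴ mol.
Photons absorbed: 0.914 × 3.145×10⁻⁴ = 2.875×10⁻⁴ mol.
Product formed: 0.362 × 2.875×10⁻⁴ = 1.041×10⁻⁴ mol.
Rate: 1.041×10⁻⁴ mol / (2290 s × 0.171 L) = 2.7×10⁻⁷ M s⁻¹.

2.7×10⁻⁷ M s⁻¹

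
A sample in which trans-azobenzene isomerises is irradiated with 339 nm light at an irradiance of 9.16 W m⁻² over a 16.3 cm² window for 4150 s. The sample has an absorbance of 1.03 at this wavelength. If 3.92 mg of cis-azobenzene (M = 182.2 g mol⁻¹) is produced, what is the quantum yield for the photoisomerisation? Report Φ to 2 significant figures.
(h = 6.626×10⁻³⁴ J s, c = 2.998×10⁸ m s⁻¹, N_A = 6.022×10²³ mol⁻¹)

Product: 3.92 mg / 182.2 g mol⁻¹ = 2.151×10⁻⁵ mol.
Photon energy at 339 nm: hc/λ = (6.626×10⁻³⁴)(2.998×10⁸)/(339×10⁻⁹) = 5.860×10⁻¹⁹ J.
Energy delivered: (9.16 W m⁻²)(16.3×10⁻⁴ m²)(4150 s) = 61.96 J.
Photons incident: 61.96 / 5.860×10⁻¹⁹ = 1.057×10²⁰, i.e. 1.057×10²⁰/6.022×10²³ = 1.755×10⁻⁴ mol.
Fraction absorbed: 1 − 10^(−1.03) = 0.9067.
Photons absorbed: 0.9067 × 1.755×10⁻⁴ = 1.591×10⁻⁴ mol.
Φ = 2.151×10⁻⁵ mol / 1.591×10⁻⁴ mol photons = 0.14.

Φ = 0.14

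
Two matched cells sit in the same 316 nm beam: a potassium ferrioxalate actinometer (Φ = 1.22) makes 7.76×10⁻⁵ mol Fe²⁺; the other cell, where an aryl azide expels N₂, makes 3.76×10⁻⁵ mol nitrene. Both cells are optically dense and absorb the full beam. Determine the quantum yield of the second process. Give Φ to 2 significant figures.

Photons absorbed by the actinometer: 7.76×10⁻⁵ / 1.22 = 6.361×10⁻⁵ mol.
Φ(unknown) = 3.76×10⁻⁵ / 6.361×10⁻⁵ = 0.59.

Φ = 0.59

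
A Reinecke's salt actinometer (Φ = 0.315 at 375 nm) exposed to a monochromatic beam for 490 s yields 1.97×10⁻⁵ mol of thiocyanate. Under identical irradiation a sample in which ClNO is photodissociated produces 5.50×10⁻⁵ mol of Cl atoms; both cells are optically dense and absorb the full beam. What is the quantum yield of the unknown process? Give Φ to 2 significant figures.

Φ = 0.88

Photons absorbed by the actinometer: 1.97×10⁻⁵ / 0.315 = 6.254×10⁻⁵ mol.
Φ(unknown) = 5.50×10⁻⁵ / 6.254×10⁻⁵ = 0.88.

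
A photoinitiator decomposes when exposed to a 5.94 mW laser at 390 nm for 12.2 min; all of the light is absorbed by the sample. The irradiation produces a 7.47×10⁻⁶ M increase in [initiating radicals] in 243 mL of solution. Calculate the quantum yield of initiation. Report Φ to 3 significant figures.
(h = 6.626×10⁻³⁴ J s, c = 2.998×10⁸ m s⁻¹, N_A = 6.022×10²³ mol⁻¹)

Product: (7.47×10⁻⁶ M)(0.243 L) = 1.815×10⁻⁶ mol.
Photon energy at 390 nm: hc/λ = (6.626×10⁻³⁴)(2.998×10⁸)/(390×10⁻⁹) = 5.094×10⁻¹⁹ J.
Energy delivered: (5.94 mW)(732 s) = 4.348 J.
Photons incident: 4.348 / 5.094×10⁻¹⁹ = 8.536×10¹⁸, i.e. 8.536×10¹⁸/6.022×10²³ = 1.417×10⁻⁵ mol.
Φ = 1.815×10⁻⁶ mol / 1.417×10⁻⁵ mol photons = 0.128.

Φ = 0.128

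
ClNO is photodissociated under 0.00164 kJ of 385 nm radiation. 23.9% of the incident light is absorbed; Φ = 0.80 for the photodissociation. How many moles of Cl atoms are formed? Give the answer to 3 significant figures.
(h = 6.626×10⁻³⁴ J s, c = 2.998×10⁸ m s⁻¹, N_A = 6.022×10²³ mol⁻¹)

Photon energy at 385 nm: hc/λ = (6.626×10⁻³⁴)(2.998×10⁸)/(385×10⁻⁹) = 5.160×10⁻¹⁹ J.
Incident energy: 0.00164 kJ = 1.64 J.
Photons incident: 1.64 / 5.160×10⁻¹⁹ = 3.178×10¹⁸, i.e. 3.178×10¹⁸/6.022×10²³ = 5.277×10⁻⁶ mol.
Photons absorbed: 0.239 × 5.277×10⁻⁶ = 1.261×10⁻⁶ mol.
Product: Φ × n_abs = 0.80 × 1.261×10⁻⁶ = 1.009×10⁻⁶ mol.

1.01×10⁻⁶ mol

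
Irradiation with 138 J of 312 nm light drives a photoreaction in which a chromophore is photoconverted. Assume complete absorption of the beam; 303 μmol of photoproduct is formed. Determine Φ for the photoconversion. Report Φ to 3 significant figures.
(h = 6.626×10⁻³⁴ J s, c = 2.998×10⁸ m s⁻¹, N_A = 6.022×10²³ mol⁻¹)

Product: 303 μmol = 3.03×10⁻⁴ mol.
Photon energy at 312 nm: hc/λ = (6.626×10⁻³⁴)(2.998×10⁸)/(312×10⁻⁹) = 6.367×10⁻¹⁹ J.
Photons incident: 138 / 6.367×10⁻¹⁹ = 2.167×10²⁰, i.e. 2.167×10²⁰/6.022×10²³ = 3.598×10⁻⁴ mol.
Φ = 3.03×10⁻⁴ mol / 3.598×10⁻⁴ mol photons = 0.842.

Φ = 0.842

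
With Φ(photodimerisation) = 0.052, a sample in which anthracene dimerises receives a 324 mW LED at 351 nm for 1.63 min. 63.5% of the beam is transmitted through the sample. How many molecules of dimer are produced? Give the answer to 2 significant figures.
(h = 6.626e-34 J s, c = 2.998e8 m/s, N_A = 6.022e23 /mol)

1.1e18 molecules

Photon energy at 351 nm: hc/λ = (6.626e-34)(2.998e8)/(351e-9) = 5.659e-19 J.
Energy delivered: (324 mW)(97.8 s) = 31.69 J.
Photons incident: 31.69 / 5.659e-19 = 5.600e19, i.e. 5.600e19/6.022e23 = 9.299e-5 mol.
Fraction absorbed: 1 − 63.5/100 = 0.3650.
Photons absorbed: 0.3650 × 9.299e-5 = 3.394e-5 mol.
Product: Φ × n_abs = 0.052 × 3.394e-5 = 1.765e-6 mol.
As a count: 1.765e-6 × 6.022e23 = 1.1e18.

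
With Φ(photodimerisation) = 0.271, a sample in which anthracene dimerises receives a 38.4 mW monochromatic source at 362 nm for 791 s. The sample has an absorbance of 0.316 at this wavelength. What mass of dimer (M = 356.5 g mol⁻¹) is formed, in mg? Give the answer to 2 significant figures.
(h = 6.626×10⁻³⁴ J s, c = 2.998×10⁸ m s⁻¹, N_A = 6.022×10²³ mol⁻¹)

Photon energy at 362 nm: hc/λ = (6.626×10⁻³⁴)(2.998×10⁸)/(362×10⁻⁹) = 5.487×10⁻¹⁹ J.
Energy delivered: (38.4 mW)(791 s) = 30.37 J.
Photons incident: 30.37 / 5.487×10⁻¹⁹ = 5.535×10¹⁹, i.e. 5.535×10¹⁹/6.022×10²³ = 9.191×10⁻⁵ mol.
Fraction absorbed: 1 − 10^(−0.316) = 0.5169.
Photons absorbed: 0.5169 × 9.191×10⁻⁵ = 4.751×10⁻⁵ mol.
Product: Φ × n_abs = 0.271 × 4.751×10⁻⁵ = 1.288×10⁻⁵ mol.
Mass: 1.288×10⁻⁵ × 356.5 = 0.004592 g = 4.6 mg.

4.6 mg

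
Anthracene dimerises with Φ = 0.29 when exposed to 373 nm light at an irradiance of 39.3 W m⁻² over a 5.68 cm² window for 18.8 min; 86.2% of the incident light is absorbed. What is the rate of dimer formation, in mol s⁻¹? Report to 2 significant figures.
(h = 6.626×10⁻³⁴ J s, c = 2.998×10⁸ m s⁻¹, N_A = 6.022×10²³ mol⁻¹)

1.7×10⁻⁸ mol s⁻¹

Photon energy at 373 nm: hc/λ = (6.626×10⁻³⁴)(2.998×10⁸)/(373×10⁻⁹) = 5.326×10⁻¹⁹ J.
Energy delivered: (39.3 W m⁻²)(5.68×10⁻⁴ m²)(1128 s) = 25.18 J.
Photons incident: 25.18 / 5.326×10⁻¹⁹ = 4.728×10¹⁹, i.e. 4.728×10¹⁹/6.022×10²³ = 7.851×10⁻⁵ mol.
Photons absorbed: 0.862 × 7.851×10⁻⁵ = 6.768×10⁻⁵ mol.
Product formed: 0.29 × 6.768×10⁻⁵ = 1.963×10⁻⁵ mol.
Rate: 1.963×10⁻⁵ / 1128 s = 1.7×10⁻⁸ mol s⁻¹.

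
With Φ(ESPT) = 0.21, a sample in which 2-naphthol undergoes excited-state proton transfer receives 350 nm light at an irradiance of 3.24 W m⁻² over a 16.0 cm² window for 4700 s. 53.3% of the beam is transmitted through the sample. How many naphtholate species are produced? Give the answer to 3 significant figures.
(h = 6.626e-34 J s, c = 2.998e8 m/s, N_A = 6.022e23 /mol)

4.21e18 species

Photon energy at 350 nm: hc/λ = (6.626e-34)(2.998e8)/(350e-9) = 5.676e-19 J.
Energy delivered: (3.24 W m⁻²)(16.0e-4 m²)(4700 s) = 24.36 J.
Photons incident: 24.36 / 5.676e-19 = 4.292e19, i.e. 4.292e19/6.022e23 = 7.127e-5 mol.
Fraction absorbed: 1 − 53.3/100 = 0.4670.
Photons absorbed: 0.4670 × 7.127e-5 = 3.328e-5 mol.
Product: Φ × n_abs = 0.21 × 3.328e-5 = 6.989e-6 mol.
As a count: 6.989e-6 × 6.022e23 = 4.21e18.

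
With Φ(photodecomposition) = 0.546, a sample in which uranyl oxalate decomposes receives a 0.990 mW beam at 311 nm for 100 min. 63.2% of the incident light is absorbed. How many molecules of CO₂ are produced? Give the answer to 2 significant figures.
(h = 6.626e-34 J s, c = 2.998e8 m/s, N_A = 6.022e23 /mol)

3.2e18 molecules

Photon energy at 311 nm: hc/λ = (6.626e-34)(2.998e8)/(311e-9) = 6.387e-19 J.
Energy delivered: (0.990 mW)(6000 s) = 5.940 J.
Photons incident: 5.940 / 6.387e-19 = 9.300e18, i.e. 9.300e18/6.022e23 = 1.544e-5 mol.
Photons absorbed: 0.632 × 1.544e-5 = 9.758e-6 mol.
Product: Φ × n_abs = 0.546 × 9.758e-6 = 5.328e-6 mol.
As a count: 5.328e-6 × 6.022e23 = 3.2e18.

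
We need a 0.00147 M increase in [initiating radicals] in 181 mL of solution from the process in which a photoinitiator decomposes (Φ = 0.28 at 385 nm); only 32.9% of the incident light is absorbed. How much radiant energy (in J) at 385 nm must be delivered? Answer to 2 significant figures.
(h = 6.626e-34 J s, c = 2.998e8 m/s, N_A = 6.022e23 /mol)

900 J

Product: (0.00147 M)(0.181 L) = 2.661e-4 mol.
Photons that must be absorbed: 2.661e-4 / 0.28 = 9.504e-4 mol.
Incident photons needed: 9.504e-4 / 0.329 = 0.002889 mol.
Photon energy: hc/λ = 5.160e-19 J; per mole, 3.107e5 J mol⁻¹.
Energy required: 0.002889 × 3.107e5 = 900 J.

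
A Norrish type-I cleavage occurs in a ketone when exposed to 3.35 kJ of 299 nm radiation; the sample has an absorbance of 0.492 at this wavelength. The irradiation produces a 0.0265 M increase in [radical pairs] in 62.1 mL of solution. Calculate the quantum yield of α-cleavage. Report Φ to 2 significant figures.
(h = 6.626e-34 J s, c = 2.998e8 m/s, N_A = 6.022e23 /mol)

Φ = 0.29

Product: (0.0265 M)(0.0621 L) = 0.001646 mol.
Photon energy at 299 nm: hc/λ = (6.626e-34)(2.998e8)/(299e-9) = 6.644e-19 J.
Incident energy: 3.35 kJ = 3350 J.
Photons incident: 3350 / 6.644e-19 = 5.042e21, i.e. 5.042e21/6.022e23 = 0.008373 mol.
Fraction absorbed: 1 − 10^(−0.492) = 0.6779.
Photons absorbed: 0.6779 × 0.008373 = 0.005676 mol.
Φ = 0.001646 mol / 0.005676 mol photons = 0.29.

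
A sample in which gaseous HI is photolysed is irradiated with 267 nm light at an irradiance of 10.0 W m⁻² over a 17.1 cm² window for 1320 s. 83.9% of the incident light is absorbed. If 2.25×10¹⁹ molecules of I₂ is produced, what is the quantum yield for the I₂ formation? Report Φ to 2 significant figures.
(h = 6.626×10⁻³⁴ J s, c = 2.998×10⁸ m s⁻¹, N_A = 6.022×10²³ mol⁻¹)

Φ = 0.88

Product: 2.25×10¹⁹ / 6.022×10²³ = 3.736×10⁻⁵ mol.
Photon energy at 267 nm: hc/λ = (6.626×10⁻³⁴)(2.998×10⁸)/(267×10⁻⁹) = 7.440×10⁻¹⁹ J.
Energy delivered: (10.0 W m⁻²)(17.1×10⁻⁴ m²)(1320 s) = 22.57 J.
Photons incident: 22.57 / 7.440×10⁻¹⁹ = 3.034×10¹⁹, i.e. 3.034×10¹⁹/6.022×10²³ = 5.038×10⁻⁵ mol.
Photons absorbed: 0.839 × 5.038×10⁻⁵ = 4.227×10⁻⁵ mol.
Φ = 3.736×10⁻⁵ mol / 4.227×10⁻⁵ mol photons = 0.88.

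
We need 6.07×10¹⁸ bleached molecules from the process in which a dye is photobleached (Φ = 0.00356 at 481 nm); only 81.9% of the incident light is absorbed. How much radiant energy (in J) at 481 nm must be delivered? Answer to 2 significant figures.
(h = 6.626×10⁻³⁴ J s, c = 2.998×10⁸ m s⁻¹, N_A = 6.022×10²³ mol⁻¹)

860 J

Product: 6.07×10¹⁸ / 6.022×10²³ = 1.008×10⁻⁵ mol.
Photons that must be absorbed: 1.008×10⁻⁵ / 0.00356 = 0.002831 mol.
Incident photons needed: 0.002831 / 0.819 = 0.003457 mol.
Photon energy: hc/λ = 4.130×10⁻¹⁹ J; per mole, 2.487×10⁵ J mol⁻¹.
Energy required: 0.003457 × 2.487×10⁵ = 860 J.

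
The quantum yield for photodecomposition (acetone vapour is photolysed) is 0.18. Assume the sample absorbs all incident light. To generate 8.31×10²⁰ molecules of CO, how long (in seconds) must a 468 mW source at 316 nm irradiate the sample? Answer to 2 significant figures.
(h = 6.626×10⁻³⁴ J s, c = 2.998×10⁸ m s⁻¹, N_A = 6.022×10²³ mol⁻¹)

Product: 8.31×10²⁰ / 6.022×10²³ = 0.001380 mol.
Photons that must be absorbed: 0.001380 / 0.18 = 0.007667 mol.
Photon energy: hc/λ = 6.286×10⁻¹⁹ J; per mole, 3.785×10⁵ J mol⁻¹.
Energy required: 0.007667 × 3.785×10⁵ = 2902 J.
Time: 2902 J / 0.468 W = 6200 s.

t ≈ 6200 s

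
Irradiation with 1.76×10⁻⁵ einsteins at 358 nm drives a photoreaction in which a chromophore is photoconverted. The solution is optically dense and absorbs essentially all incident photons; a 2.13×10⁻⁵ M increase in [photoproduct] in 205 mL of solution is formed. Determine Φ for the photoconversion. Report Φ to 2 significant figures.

Product: (2.13×10⁻⁵ M)(0.205 L) = 4.367×10⁻⁶ mol.
Φ = 4.367×10⁻⁶ mol / 1.76×10⁻⁵ mol photons = 0.25.

Φ = 0.25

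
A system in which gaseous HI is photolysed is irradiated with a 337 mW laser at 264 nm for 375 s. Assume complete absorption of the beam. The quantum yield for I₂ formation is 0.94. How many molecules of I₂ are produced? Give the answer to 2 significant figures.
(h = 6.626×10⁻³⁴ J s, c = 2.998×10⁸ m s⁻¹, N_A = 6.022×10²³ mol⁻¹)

Photon energy at 264 nm: hc/λ = (6.626×10⁻³⁴)(2.998×10⁸)/(264×10⁻⁹) = 7.525×10⁻¹⁹ J.
Energy delivered: (337 mW)(375 s) = 126.4 J.
Photons incident: 126.4 / 7.525×10⁻¹⁹ = 1.680×10²⁰, i.e. 1.680×10²⁰/6.022×10²³ = 2.790×10⁻⁴ mol.
Product: Φ × n_abs = 0.94 × 2.790×10⁻⁴ = 2.623×10⁻⁴ mol.
As a count: 2.623×10⁻⁴ × 6.022×10²³ = 1.6×10²⁰.

1.6×10²⁰ molecules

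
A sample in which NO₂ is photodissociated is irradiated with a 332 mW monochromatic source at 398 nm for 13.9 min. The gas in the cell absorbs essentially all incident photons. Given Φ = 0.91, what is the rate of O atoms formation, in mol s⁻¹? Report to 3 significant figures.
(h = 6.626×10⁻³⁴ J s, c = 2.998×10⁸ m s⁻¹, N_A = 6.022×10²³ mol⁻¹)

Photon energy at 398 nm: hc/λ = (6.626×10⁻³⁴)(2.998×10⁸)/(398×10⁻⁹) = 4.991×10⁻¹⁹ J.
Energy delivered: (332 mW)(834 s) = 276.9 J.
Photons incident: 276.9 / 4.991×10⁻¹⁹ = 5.548×10²⁰, i.e. 5.548×10²⁰/6.022×10²³ = 9.213×10⁻⁴ mol.
Product formed: 0.91 × 9.213×10⁻⁴ = 8.384×10⁻⁴ mol.
Rate: 8.384×10⁻⁴ / 834 s = 1.01×10⁻⁶ mol s⁻¹.

1.01×10⁻⁶ mol s⁻¹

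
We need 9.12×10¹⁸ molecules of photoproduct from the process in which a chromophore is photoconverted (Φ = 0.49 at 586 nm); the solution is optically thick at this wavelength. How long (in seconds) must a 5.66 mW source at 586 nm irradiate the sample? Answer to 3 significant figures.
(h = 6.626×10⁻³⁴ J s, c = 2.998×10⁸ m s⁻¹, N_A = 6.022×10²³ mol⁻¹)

t ≈ 1110 s

Product: 9.12×10¹⁸ / 6.022×10²³ = 1.514×10⁻⁵ mol.
Photons that must be absorbed: 1.514×10⁻⁵ / 0.49 = 3.090×10⁻⁵ mol.
Photon energy: hc/λ = 3.390×10⁻¹⁹ J; per mole, 2.041×10⁵ J mol⁻¹.
Energy required: 3.090×10⁻⁵ × 2.041×10⁵ = 6.307 J.
Time: 6.307 J / 0.00566 W = 1110 s.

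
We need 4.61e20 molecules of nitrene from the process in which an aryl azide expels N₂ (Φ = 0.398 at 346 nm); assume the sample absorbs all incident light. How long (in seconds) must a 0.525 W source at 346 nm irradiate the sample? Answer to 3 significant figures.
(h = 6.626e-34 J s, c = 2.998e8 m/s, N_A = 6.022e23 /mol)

t ≈ 1270 s

Product: 4.61e20 / 6.022e23 = 7.655e-4 mol.
Photons that must be absorbed: 7.655e-4 / 0.398 = 0.001923 mol.
Photon energy: hc/λ = 5.741e-19 J; per mole, 3.457e5 J mol⁻¹.
Energy required: 0.001923 × 3.457e5 = 664.8 J.
Time: 664.8 J / 0.525 W = 1270 s.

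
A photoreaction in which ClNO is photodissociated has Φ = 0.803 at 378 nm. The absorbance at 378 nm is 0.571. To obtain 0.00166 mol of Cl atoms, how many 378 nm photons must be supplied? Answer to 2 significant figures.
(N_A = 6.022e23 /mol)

1.7e21 photons

Photons that must be absorbed: 0.00166 / 0.803 = 0.002067 mol.
Fraction absorbed: 1 − 10^(−0.571) = 0.7315.
Incident photons needed: 0.002067 / 0.7315 = 0.002826 mol.
Photon count: 0.002826 × 6.022e23 = 1.7e21.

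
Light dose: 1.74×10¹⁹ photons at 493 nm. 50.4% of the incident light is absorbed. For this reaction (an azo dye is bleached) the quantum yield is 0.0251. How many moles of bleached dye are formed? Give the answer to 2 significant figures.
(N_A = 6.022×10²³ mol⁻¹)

Moles of photons: 1.74×10¹⁹ / 6.022×10²³ = 2.889×10⁻⁵ mol.
Photons absorbed: 0.504 × 2.889×10⁻⁵ = 1.456×10⁻⁵ mol.
Product: Φ × n_abs = 0.0251 × 1.456×10⁻⁵ = 3.655×10⁻⁷ mol.

3.7×10⁻⁷ mol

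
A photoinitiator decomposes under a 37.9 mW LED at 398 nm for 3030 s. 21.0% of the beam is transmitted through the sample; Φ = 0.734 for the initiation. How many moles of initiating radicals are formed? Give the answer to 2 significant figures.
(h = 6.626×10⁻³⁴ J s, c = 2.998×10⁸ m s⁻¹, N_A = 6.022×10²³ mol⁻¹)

2.2×10⁻⁴ mol

Photon energy at 398 nm: hc/λ = (6.626×10⁻³⁴)(2.998×10⁸)/(398×10⁻⁹) = 4.991×10⁻¹⁹ J.
Energy delivered: (37.9 mW)(3030 s) = 114.8 J.
Photons incident: 114.8 / 4.991×10⁻¹⁹ = 2.300×10²⁰, i.e. 2.300×10²⁰/6.022×10²³ = 3.819×10⁻⁴ mol.
Fraction absorbed: 1 − 21.0/100 = 0.7900.
Photons absorbed: 0.7900 × 3.819×10⁻⁴ = 3.017×10⁻⁴ mol.
Product: Φ × n_abs = 0.734 × 3.017×10⁻⁴ = 2.214×10⁻⁴ mol.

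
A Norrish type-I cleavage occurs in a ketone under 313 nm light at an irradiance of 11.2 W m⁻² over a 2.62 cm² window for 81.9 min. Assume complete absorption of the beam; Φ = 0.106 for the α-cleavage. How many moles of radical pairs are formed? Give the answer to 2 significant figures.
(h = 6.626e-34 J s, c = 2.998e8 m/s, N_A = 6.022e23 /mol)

4.0e-6 mol

Photon energy at 313 nm: hc/λ = (6.626e-34)(2.998e8)/(313e-9) = 6.347e-19 J.
Energy delivered: (11.2 W m⁻²)(2.62e-4 m²)(4914 s) = 14.42 J.
Photons incident: 14.42 / 6.347e-19 = 2.272e19, i.e. 2.272e19/6.022e23 = 3.773e-5 mol.
Product: Φ × n_abs = 0.106 × 3.773e-5 = 3.999e-6 mol.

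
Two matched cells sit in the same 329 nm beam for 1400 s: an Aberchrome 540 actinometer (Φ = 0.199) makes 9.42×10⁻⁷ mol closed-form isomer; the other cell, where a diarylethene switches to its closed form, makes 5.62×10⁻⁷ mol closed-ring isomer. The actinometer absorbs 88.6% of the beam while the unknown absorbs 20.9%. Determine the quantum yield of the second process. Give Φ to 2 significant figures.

Photons absorbed by the actinometer: 9.42×10⁻⁷ / 0.199 = 4.734×10⁻⁶ mol.
Incident flux: 4.734×10⁻⁶ / 0.886 = 5.343×10⁻⁶ einstein.
Absorbed by unknown: 0.209 × 5.343×10⁻⁶ = 1.117×10⁻⁶ mol.
Φ(unknown) = 5.62×10⁻⁷ / 1.117×10⁻⁶ = 0.50.

Φ = 0.50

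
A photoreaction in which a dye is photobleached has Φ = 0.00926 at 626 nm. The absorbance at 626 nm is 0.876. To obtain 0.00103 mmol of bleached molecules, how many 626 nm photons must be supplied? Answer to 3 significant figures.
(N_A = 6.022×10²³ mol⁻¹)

Product: 0.00103 mmol = 1.03×10⁻⁶ mol.
Photons that must be absorbed: 1.03×10⁻⁶ / 0.00926 = 1.112×10⁻⁴ mol.
Fraction absorbed: 1 − 10^(−0.876) = 0.8670.
Incident photons needed: 1.112×10⁻⁴ / 0.8670 = 1.283×10⁻⁴ mol.
Photon count: 1.283×10⁻⁴ × 6.022×10²³ = 7.73×10¹⁹.

7.73×10¹⁹ photons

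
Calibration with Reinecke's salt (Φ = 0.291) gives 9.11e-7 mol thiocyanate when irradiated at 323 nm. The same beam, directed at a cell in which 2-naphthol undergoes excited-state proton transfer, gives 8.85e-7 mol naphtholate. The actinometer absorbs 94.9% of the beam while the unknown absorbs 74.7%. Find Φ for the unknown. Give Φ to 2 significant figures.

Photons absorbed by the actinometer: 9.11e-7 / 0.291 = 3.131e-6 mol.
Incident flux: 3.131e-6 / 0.949 = 3.299e-6 einstein.
Absorbed by unknown: 0.747 × 3.299e-6 = 2.464e-6 mol.
Φ(unknown) = 8.85e-7 / 2.464e-6 = 0.36.

Φ = 0.36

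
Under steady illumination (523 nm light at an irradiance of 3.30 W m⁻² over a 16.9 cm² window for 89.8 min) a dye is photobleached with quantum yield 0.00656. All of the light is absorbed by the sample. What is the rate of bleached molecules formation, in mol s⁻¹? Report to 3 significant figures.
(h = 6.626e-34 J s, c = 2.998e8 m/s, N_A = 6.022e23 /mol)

Photon energy at 523 nm: hc/λ = (6.626e-34)(2.998e8)/(523e-9) = 3.798e-19 J.
Energy delivered: (3.30 W m⁻²)(16.9e-4 m²)(5388 s) = 30.05 J.
Photons incident: 30.05 / 3.798e-19 = 7.912e19, i.e. 7.912e19/6.022e23 = 1.314e-4 mol.
Product formed: 0.00656 × 1.314e-4 = 8.620e-7 mol.
Rate: 8.620e-7 / 5388 s = 1.60e-10 mol s⁻¹.

1.60e-10 mol s⁻¹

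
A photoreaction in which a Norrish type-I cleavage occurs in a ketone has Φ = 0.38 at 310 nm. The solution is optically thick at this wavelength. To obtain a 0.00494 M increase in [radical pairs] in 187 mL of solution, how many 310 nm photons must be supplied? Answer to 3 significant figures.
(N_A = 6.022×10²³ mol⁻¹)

Product: (0.00494 M)(0.187 L) = 9.238×10⁻⁴ mol.
Photons that must be absorbed: 9.238×10⁻⁴ / 0.38 = 0.002431 mol.
Photon count: 0.002431 × 6.022×10²³ = 1.46×10²¹.

1.46×10²¹ photons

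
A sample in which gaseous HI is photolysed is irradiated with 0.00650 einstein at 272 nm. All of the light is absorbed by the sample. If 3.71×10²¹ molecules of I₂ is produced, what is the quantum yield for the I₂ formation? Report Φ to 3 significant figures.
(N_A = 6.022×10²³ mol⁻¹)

Φ = 0.948

Product: 3.71×10²¹ / 6.022×10²³ = 0.006161 mol.
Φ = 0.006161 mol / 0.00650 mol photons = 0.948.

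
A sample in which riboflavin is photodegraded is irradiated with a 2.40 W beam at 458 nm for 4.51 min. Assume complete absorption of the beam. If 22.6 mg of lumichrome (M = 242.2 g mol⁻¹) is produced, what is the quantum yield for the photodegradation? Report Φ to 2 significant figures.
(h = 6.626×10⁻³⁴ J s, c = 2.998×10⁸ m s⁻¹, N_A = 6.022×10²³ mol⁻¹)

Φ = 0.038

Product: 22.6 mg / 242.2 g mol⁻¹ = 9.331×10⁻⁵ mol.
Photon energy at 458 nm: hc/λ = (6.626×10⁻³⁴)(2.998×10⁸)/(458×10⁻⁹) = 4.337×10⁻¹⁹ J.
Energy delivered: (2.40 W)(270.6 s) = 649.4 J.
Photons incident: 649.4 / 4.337×10⁻¹⁹ = 1.497×10²¹, i.e. 1.497×10²¹/6.022×10²³ = 0.002486 mol.
Φ = 9.331×10⁻⁵ mol / 0.002486 mol photons = 0.038.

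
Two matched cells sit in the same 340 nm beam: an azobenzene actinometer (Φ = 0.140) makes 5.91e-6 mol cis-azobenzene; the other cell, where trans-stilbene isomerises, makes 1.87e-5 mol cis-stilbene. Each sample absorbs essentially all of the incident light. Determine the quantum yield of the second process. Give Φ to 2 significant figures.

Φ = 0.44

Photons absorbed by the actinometer: 5.91e-6 / 0.140 = 4.221e-5 mol.
Φ(unknown) = 1.87e-5 / 4.221e-5 = 0.44.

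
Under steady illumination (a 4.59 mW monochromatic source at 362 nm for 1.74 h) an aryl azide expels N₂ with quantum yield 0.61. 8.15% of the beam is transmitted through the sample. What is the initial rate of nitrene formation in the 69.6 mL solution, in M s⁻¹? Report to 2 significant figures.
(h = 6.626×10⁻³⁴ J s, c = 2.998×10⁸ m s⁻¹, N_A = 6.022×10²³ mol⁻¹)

Photon energy at 362 nm: hc/λ = (6.626×10⁻³⁴)(2.998×10⁸)/(362×10⁻⁹) = 5.487×10⁻¹⁹ J.
Energy delivered: (4.59 mW)(6264 s) = 28.75 J.
Photons incident: 28.75 / 5.487×10⁻¹⁹ = 5.240×10¹⁹, i.e. 5.240×10¹⁹/6.022×10²³ = 8.701×10⁻⁵ mol.
Fraction absorbed: 1 − 8.15/100 = 0.9185.
Photons absorbed: 0.9185 × 8.701×10⁻⁵ = 7.992×10⁻⁵ mol.
Product formed: 0.61 × 7.992×10⁻⁵ = 4.875×10⁻⁵ mol.
Rate: 4.875×10⁻⁵ mol / (6264 s × 0.0696 L) = 1.1×10⁻⁷ M s⁻¹.

1.1×10⁻⁷ M s⁻¹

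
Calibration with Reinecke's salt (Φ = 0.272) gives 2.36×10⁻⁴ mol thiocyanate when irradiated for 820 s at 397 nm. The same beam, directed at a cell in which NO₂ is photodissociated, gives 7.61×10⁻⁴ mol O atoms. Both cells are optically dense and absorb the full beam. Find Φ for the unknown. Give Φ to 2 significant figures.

Φ = 0.88

Photons absorbed by the actinometer: 2.36×10⁻⁴ / 0.272 = 8.676×10⁻⁴ mol.
Φ(unknown) = 7.61×10⁻⁴ / 8.676×10⁻⁴ = 0.88.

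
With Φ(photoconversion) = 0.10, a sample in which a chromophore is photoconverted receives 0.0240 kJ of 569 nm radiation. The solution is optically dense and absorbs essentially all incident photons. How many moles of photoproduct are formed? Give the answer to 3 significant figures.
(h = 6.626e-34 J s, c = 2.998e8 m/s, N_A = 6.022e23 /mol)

Photon energy at 569 nm: hc/λ = (6.626e-34)(2.998e8)/(569e-9) = 3.491e-19 J.
Incident energy: 0.0240 kJ = 24.0 J.
Photons incident: 24.0 / 3.491e-19 = 6.875e19, i.e. 6.875e19/6.022e23 = 1.142e-4 mol.
Product: Φ × n_abs = 0.10 × 1.142e-4 = 1.142e-5 mol.

1.14e-5 mol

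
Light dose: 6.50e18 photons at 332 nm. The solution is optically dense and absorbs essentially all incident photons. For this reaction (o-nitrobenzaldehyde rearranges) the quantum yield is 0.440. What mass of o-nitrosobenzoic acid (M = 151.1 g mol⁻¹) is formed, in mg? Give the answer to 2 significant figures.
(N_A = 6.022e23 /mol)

0.72 mg

Moles of photons: 6.50e18 / 6.022e23 = 1.079e-5 mol.
Product: Φ × n_abs = 0.440 × 1.079e-5 = 4.748e-6 mol.
Mass: 4.748e-6 × 151.1 = 7.174e-4 g = 0.72 mg.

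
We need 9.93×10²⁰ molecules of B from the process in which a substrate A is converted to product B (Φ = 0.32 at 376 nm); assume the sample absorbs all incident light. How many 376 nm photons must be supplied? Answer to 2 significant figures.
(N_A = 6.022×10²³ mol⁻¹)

Product: 9.93×10²⁰ / 6.022×10²³ = 0.001649 mol.
Photons that must be absorbed: 0.001649 / 0.32 = 0.005153 mol.
Photon count: 0.005153 × 6.022×10²³ = 3.1×10²¹.

3.1×10²¹ photons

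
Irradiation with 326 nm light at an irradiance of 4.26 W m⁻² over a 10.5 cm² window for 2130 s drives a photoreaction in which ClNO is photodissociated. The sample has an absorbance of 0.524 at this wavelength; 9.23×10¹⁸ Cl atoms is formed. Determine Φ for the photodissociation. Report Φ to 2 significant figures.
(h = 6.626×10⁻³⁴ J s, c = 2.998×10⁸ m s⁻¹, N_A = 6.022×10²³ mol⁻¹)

Φ = 0.84

Product: 9.23×10¹⁸ / 6.022×10²³ = 1.533×10⁻⁵ mol.
Photon energy at 326 nm: hc/λ = (6.626×10⁻³⁴)(2.998×10⁸)/(326×10⁻⁹) = 6.093×10⁻¹⁹ J.
Energy delivered: (4.26 W m⁻²)(10.5×10⁻⁴ m²)(2130 s) = 9.527 J.
Photons incident: 9.527 / 6.093×10⁻¹⁹ = 1.564×10¹⁹, i.e. 1.564×10¹⁹/6.022×10²³ = 2.597×10⁻⁵ mol.
Fraction absorbed: 1 − 10^(−0.524) = 0.7008.
Photons absorbed: 0.7008 × 2.597×10⁻⁵ = 1.820×10⁻⁵ mol.
Φ = 1.533×10⁻⁵ mol / 1.820×10⁻⁵ mol photons = 0.84.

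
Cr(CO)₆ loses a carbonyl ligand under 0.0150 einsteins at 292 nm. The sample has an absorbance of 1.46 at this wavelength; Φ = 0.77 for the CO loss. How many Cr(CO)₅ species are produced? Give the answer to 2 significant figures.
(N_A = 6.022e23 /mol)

Fraction absorbed: 1 − 10^(−1.46) = 0.9653.
Photons absorbed: 0.9653 × 0.0150 = 0.01448 mol.
Product: Φ × n_abs = 0.77 × 0.01448 = 0.01115 mol.
As a count: 0.01115 × 6.022e23 = 6.7e21.

6.7e21 species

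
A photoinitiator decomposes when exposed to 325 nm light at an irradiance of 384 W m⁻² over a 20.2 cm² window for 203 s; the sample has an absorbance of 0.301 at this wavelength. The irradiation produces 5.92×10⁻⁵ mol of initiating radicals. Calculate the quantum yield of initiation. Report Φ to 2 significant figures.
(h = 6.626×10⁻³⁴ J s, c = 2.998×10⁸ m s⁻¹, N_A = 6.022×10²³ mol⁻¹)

Photon energy at 325 nm: hc/λ = (6.626×10⁻³⁴)(2.998×10⁸)/(325×10⁻⁹) = 6.112×10⁻¹⁹ J.
Energy delivered: (384 W m⁻²)(20.2×10⁻⁴ m²)(203 s) = 157.5 J.
Photons incident: 157.5 / 6.112×10⁻¹⁹ = 2.577×10²⁰, i.e. 2.577×10²⁰/6.022×10²³ = 4.279×10⁻⁴ mol.
Fraction absorbed: 1 − 10^(−0.301) = 0.5000.
Photons absorbed: 0.5000 × 4.279×10⁻⁴ = 2.140×10⁻⁴ mol.
Φ = 5.92×10⁻⁵ mol / 2.140×10⁻⁴ mol photons = 0.28.

Φ = 0.28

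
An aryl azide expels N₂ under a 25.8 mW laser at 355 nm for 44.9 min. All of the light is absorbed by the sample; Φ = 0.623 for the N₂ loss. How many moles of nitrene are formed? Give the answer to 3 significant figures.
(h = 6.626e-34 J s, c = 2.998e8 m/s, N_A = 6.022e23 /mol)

1.29e-4 mol

Photon energy at 355 nm: hc/λ = (6.626e-34)(2.998e8)/(355e-9) = 5.596e-19 J.
Energy delivered: (25.8 mW)(2694 s) = 69.51 J.
Photons incident: 69.51 / 5.596e-19 = 1.242e20, i.e. 1.242e20/6.022e23 = 2.062e-4 mol.
Product: Φ × n_abs = 0.623 × 2.062e-4 = 1.285e-4 mol.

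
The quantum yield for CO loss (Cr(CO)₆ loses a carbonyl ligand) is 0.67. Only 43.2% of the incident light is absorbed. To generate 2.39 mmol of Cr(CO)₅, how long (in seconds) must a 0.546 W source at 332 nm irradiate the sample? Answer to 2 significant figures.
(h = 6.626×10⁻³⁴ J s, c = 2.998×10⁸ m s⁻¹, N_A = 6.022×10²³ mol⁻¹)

t ≈ 5400 s

Product: 2.39 mmol = 0.00239 mol.
Photons that must be absorbed: 0.00239 / 0.67 = 0.003567 mol.
Incident photons needed: 0.003567 / 0.432 = 0.008257 mol.
Photon energy: hc/λ = 5.983×10⁻¹⁹ J; per mole, 3.603×10⁵ J mol⁻¹.
Energy required: 0.008257 × 3.603×10⁵ = 2975 J.
Time: 2975 J / 0.546 W = 5400 s.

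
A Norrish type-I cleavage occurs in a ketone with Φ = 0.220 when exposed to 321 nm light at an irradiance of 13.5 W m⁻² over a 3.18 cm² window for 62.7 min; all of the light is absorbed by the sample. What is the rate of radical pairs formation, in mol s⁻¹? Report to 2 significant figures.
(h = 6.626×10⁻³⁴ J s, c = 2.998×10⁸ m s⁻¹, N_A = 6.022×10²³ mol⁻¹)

2.5×10⁻⁹ mol s⁻¹

Photon energy at 321 nm: hc/λ = (6.626×10⁻³⁴)(2.998×10⁸)/(321×10⁻⁹) = 6.188×10⁻¹⁹ J.
Energy delivered: (13.5 W m⁻²)(3.18×10⁻⁴ m²)(3762 s) = 16.15 J.
Photons incident: 16.15 / 6.188×10⁻¹⁹ = 2.610×10¹⁹, i.e. 2.610×10¹⁹/6.022×10²³ = 4.334×10⁻⁵ mol.
Product formed: 0.220 × 4.334×10⁻⁵ = 9.535×10⁻⁶ mol.
Rate: 9.535×10⁻⁶ / 3762 s = 2.5×10⁻⁹ mol s⁻¹.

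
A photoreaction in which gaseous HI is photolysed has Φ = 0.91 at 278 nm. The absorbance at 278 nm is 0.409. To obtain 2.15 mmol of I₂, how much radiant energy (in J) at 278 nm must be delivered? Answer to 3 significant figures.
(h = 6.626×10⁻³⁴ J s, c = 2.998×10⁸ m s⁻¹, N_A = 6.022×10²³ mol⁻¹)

Product: 2.15 mmol = 0.00215 mol.
Photons that must be absorbed: 0.00215 / 0.91 = 0.002363 mol.
Fraction absorbed: 1 − 10^(−0.409) = 0.6101.
Incident photons needed: 0.002363 / 0.6101 = 0.003873 mol.
Photon energy: hc/λ = 7.146×10⁻¹⁹ J; per mole, 4.303×10⁵ J mol⁻¹.
Energy required: 0.003873 × 4.303×10⁵ = 1670 J.

1670 J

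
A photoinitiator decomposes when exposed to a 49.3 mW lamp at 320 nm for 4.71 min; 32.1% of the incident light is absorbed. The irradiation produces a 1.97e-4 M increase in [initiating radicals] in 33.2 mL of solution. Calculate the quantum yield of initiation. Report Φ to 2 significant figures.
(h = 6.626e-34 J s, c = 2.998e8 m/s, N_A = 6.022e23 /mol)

Product: (1.97e-4 M)(0.0332 L) = 6.540e-6 mol.
Photon energy at 320 nm: hc/λ = (6.626e-34)(2.998e8)/(320e-9) = 6.208e-19 J.
Energy delivered: (49.3 mW)(282.6 s) = 13.93 J.
Photons incident: 13.93 / 6.208e-19 = 2.244e19, i.e. 2.244e19/6.022e23 = 3.726e-5 mol.
Photons absorbed: 0.321 × 3.726e-5 = 1.196e-5 mol.
Φ = 6.540e-6 mol / 1.196e-5 mol photons = 0.55.

Φ = 0.55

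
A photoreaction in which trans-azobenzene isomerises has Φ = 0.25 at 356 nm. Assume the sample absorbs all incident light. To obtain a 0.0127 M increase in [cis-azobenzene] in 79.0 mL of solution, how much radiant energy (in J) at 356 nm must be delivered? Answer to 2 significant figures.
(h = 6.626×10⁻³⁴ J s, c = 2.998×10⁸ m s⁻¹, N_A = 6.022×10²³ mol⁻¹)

Product: (0.0127 M)(0.079 L) = 0.001003 mol.
Photons that must be absorbed: 0.001003 / 0.25 = 0.004012 mol.
Photon energy: hc/λ = 5.580×10⁻¹⁹ J; per mole, 3.360×10⁵ J mol⁻¹.
Energy required: 0.004012 × 3.360×10⁵ = 1300 J.

1300 J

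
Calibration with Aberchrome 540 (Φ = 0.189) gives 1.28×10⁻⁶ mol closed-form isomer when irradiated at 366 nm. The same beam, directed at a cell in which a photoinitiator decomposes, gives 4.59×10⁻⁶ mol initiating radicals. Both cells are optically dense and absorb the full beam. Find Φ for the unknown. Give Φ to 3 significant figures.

Φ = 0.678

Photons absorbed by the actinometer: 1.28×10⁻⁶ / 0.189 = 6.772×10⁻⁶ mol.
Φ(unknown) = 4.59×10⁻⁶ / 6.772×10⁻⁶ = 0.678.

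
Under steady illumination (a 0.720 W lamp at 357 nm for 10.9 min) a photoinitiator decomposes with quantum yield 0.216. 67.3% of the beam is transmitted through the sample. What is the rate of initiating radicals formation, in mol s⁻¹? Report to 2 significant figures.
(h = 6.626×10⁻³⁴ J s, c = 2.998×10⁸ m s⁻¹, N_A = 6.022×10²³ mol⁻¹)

1.5×10⁻⁷ mol s⁻¹

Photon energy at 357 nm: hc/λ = (6.626×10⁻³⁴)(2.998×10⁸)/(357×10⁻⁹) = 5.564×10⁻¹⁹ J.
Energy delivered: (0.720 W)(654 s) = 470.9 J.
Photons incident: 470.9 / 5.564×10⁻¹⁹ = 8.463×10²⁰, i.e. 8.463×10²⁰/6.022×10²³ = 0.001405 mol.
Fraction absorbed: 1 − 67.3/100 = 0.3270.
Photons absorbed: 0.3270 × 0.001405 = 4.594×10⁻⁴ mol.
Product formed: 0.216 × 4.594×10⁻⁴ = 9.923×10⁻⁵ mol.
Rate: 9.923×10⁻⁵ / 654 s = 1.5×10⁻⁷ mol s⁻¹.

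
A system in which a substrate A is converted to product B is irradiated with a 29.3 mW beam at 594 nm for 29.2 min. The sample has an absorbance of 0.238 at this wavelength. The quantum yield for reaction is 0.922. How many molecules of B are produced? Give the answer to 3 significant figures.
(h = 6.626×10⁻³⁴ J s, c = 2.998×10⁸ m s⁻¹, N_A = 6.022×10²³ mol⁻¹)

5.97×10¹⁹ molecules

Photon energy at 594 nm: hc/λ = (6.626×10⁻³⁴)(2.998×10⁸)/(594×10⁻⁹) = 3.344×10⁻¹⁹ J.
Energy delivered: (29.3 mW)(1752 s) = 51.33 J.
Photons incident: 51.33 / 3.344×10⁻¹⁹ = 1.535×10²⁰, i.e. 1.535×10²⁰/6.022×10²³ = 2.549×10⁻⁴ mol.
Fraction absorbed: 1 − 10^(−0.238) = 0.4219.
Photons absorbed: 0.4219 × 2.549×10⁻⁴ = 1.075×10⁻⁴ mol.
Product: Φ × n_abs = 0.922 × 1.075×10⁻⁴ = 9.912×10⁻⁵ mol.
As a count: 9.912×10⁻⁵ × 6.022×10²³ = 5.97×10¹⁹.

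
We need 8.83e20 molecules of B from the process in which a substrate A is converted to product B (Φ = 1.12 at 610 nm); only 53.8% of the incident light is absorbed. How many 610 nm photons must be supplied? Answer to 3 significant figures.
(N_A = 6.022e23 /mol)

1.47e21 photons

Product: 8.83e20 / 6.022e23 = 0.001466 mol.
Photons that must be absorbed: 0.001466 / 1.12 = 0.001309 mol.
Incident photons needed: 0.001309 / 0.538 = 0.002433 mol.
Photon count: 0.002433 × 6.022e23 = 1.47e21.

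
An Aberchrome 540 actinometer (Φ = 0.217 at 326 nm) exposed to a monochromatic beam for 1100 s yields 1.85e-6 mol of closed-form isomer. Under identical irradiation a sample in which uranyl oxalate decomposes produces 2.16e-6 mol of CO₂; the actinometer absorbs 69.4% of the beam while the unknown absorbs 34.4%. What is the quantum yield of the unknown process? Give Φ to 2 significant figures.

Photons absorbed by the actinometer: 1.85e-6 / 0.217 = 8.525e-6 mol.
Incident flux: 8.525e-6 / 0.694 = 1.228e-5 einstein.
Absorbed by unknown: 0.344 × 1.228e-5 = 4.224e-6 mol.
Φ(unknown) = 2.16e-6 / 4.224e-6 = 0.51.

Φ = 0.51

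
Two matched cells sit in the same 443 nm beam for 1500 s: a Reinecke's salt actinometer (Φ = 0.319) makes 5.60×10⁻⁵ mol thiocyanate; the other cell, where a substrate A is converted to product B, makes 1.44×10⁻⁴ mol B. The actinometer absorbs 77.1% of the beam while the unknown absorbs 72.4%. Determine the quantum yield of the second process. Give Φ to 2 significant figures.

Φ = 0.87

Photons absorbed by the actinometer: 5.60×10⁻⁵ / 0.319 = 1.755×10⁻⁴ mol.
Incident flux: 1.755×10⁻⁴ / 0.771 = 2.276×10⁻⁴ einstein.
Absorbed by unknown: 0.724 × 2.276×10⁻⁴ = 1.648×10⁻⁴ mol.
Φ(unknown) = 1.44×10⁻⁴ / 1.648×10⁻⁴ = 0.87.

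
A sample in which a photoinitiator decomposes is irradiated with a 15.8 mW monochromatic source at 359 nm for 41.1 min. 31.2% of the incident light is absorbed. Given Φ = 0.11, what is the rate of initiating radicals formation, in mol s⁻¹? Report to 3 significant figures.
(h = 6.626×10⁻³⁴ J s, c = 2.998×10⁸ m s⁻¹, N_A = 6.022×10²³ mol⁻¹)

Photon energy at 359 nm: hc/λ = (6.626×10⁻³⁴)(2.998×10⁸)/(359×10⁻⁹) = 5.533×10⁻¹⁹ J.
Energy delivered: (15.8 mW)(2466 s) = 38.96 J.
Photons incident: 38.96 / 5.533×10⁻¹⁹ = 7.041×10¹⁹, i.e. 7.041×10¹⁹/6.022×10²³ = 1.169×10⁻⁴ mol.
Photons absorbed: 0.312 × 1.169×10⁻⁴ = 3.647×10⁻⁵ mol.
Product formed: 0.11 × 3.647×10⁻⁵ = 4.012×10⁻⁶ mol.
Rate: 4.012×10⁻⁶ / 2466 s = 1.63×10⁻⁹ mol s⁻¹.

1.63×10⁻⁹ mol s⁻¹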